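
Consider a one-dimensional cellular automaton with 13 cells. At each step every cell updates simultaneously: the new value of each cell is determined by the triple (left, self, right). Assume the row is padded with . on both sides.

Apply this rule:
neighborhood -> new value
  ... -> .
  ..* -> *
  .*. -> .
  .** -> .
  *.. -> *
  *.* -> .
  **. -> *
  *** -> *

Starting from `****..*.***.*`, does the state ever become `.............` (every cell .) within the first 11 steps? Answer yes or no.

no

.*****...**..
*.*****.*.**.
...****....**
..*.****..*.*
.*...*****...
*.*.*.*****..
.......*****.
......*.*****
.....*...****
....*.*.*.***
...*.......**
step 11 is ...*.......**, still not uniform .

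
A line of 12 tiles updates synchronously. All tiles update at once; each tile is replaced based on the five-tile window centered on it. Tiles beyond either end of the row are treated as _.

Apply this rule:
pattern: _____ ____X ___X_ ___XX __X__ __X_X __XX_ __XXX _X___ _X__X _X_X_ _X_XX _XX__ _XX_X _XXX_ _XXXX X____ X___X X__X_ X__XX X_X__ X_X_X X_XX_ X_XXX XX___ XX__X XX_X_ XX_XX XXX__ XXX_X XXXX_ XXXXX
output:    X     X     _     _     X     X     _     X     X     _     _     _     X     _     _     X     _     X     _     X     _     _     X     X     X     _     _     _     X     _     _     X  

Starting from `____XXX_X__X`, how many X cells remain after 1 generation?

5

XXX_X______X
count of X: 5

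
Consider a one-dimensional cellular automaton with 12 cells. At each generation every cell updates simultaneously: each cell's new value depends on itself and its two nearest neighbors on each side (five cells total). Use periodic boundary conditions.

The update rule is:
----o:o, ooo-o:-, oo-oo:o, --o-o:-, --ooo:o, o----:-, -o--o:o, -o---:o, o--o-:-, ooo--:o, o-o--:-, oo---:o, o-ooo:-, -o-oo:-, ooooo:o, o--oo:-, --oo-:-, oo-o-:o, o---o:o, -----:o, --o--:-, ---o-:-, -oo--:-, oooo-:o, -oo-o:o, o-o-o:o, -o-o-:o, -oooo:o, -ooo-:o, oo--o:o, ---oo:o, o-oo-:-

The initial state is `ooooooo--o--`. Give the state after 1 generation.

oooooooo--o-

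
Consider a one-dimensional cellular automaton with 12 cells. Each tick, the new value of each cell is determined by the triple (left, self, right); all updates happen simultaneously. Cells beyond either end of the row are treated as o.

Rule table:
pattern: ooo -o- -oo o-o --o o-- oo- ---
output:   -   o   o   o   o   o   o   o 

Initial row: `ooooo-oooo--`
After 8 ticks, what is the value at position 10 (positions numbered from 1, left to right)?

tick 1: ----ooo--ooo
tick 2: ooooo-oooo--  (repeats tick 0; period 2)
tick 8: ooooo-oooo--
position 10 holds o

o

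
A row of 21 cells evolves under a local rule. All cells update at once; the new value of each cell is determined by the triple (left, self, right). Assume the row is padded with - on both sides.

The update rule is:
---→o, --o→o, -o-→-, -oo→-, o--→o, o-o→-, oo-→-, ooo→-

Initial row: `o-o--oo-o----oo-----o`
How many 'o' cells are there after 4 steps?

10

---oo----oooo--ooooo-
ooo--oooo----oo-----o
---oo----oooo--ooooo-  (repeats step 1; period 2)
step 4: ooo--oooo----oo-----o
count of o: 10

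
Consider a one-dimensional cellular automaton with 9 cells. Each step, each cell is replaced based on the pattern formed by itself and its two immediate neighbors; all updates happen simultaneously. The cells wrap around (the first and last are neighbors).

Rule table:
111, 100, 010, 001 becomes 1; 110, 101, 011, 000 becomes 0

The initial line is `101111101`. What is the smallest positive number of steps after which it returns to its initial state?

000111000
001010100
011010110
100010001
010111010
110010011
101111101

7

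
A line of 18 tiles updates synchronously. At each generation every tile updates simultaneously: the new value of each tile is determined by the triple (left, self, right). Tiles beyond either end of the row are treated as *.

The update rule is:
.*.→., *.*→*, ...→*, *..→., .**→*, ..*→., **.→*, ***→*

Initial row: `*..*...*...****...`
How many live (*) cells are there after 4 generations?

*....*...*.****.*.
*.**...*..******.*
****.*....********
*****..**.********
count of *: 15

15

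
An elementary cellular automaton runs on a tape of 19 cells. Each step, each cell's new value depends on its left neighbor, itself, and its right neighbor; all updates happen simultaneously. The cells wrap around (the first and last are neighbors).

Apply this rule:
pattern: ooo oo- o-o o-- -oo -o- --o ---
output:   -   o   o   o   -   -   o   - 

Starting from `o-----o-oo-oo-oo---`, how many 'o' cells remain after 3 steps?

step 1: -o---o-o-oo-oo-oo-o
step 2: o-o-o-o-o-oo-oo-oo-
step 3: -o-o-o-o-o-oo-oo-oo
count of o: 11

11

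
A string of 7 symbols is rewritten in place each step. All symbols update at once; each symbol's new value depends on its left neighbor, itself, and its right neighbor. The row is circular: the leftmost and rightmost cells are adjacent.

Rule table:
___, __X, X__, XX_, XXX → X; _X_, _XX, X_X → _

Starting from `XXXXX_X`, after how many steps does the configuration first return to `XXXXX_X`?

14

XXXXX__
_XXXXXX
__XXXXX
XX_XXXX
XX__XXX
XXXX_XX
XXXX__X
XXXXXX_
_XXXXX_
X_XXXXX
X__XXXX
XXX_XXX
XXX__XX
XXXXX_X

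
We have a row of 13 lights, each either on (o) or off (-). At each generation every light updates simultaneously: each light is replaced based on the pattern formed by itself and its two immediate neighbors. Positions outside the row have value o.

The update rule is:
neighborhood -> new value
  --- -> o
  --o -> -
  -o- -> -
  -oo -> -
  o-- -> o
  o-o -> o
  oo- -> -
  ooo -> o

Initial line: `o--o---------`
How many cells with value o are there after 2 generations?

9

generation 1: -o--oooooooo-
generation 2: o-o--oooooo-o
count of o: 9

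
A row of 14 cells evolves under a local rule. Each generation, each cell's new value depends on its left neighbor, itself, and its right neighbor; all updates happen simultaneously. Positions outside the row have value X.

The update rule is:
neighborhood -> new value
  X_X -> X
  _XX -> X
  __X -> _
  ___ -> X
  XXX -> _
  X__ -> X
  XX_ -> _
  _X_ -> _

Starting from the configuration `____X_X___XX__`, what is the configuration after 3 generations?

XX__X_X_X_X_XX

XXX__X_XX_X_X_
___X__XX_X_X_X
XX__X_X_X_X_XX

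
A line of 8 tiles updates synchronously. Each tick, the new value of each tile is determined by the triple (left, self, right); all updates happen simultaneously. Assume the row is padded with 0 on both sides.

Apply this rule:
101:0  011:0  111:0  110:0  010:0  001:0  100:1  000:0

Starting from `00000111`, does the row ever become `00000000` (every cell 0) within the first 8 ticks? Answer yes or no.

yes

tick 1: 00000000
all cells are 0 at tick 1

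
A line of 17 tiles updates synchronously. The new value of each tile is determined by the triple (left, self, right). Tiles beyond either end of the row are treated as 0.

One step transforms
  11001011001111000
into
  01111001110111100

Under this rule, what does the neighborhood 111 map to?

1

At position 11 the neighborhood is 111; the next row has 1 there.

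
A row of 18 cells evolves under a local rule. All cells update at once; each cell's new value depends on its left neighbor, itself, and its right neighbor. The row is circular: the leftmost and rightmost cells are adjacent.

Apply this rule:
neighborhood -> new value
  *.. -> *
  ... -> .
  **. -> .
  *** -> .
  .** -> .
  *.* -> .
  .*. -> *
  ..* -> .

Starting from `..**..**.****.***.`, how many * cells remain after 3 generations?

....*............*
*...**...........*
.*....*...........
count of *: 2

2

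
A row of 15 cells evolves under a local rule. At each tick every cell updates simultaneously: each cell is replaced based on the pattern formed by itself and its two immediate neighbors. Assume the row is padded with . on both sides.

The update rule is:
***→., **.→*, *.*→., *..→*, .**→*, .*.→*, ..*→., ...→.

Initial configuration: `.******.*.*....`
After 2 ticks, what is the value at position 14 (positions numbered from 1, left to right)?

tick 1: .*....*.*.**...
tick 2: .**...*.*.***..
position 14 holds .

.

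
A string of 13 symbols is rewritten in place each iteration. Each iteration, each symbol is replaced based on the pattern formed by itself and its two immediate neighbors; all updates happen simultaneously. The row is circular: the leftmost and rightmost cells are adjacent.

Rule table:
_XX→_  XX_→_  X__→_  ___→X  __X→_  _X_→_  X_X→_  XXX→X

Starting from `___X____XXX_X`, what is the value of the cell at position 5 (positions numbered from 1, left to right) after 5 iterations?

_X___XX__X___
___X_______XX
_X___XXXXX___
___X__XXX__XX
_X_____X_____
position 5 holds _

_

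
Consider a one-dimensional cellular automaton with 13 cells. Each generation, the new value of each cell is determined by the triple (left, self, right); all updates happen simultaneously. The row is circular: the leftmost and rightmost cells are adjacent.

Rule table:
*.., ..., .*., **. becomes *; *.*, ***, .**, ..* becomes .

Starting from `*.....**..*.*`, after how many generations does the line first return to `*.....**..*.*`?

26

*****..**.*..
....**..*.**.
***..**.*..**
..**..*.**...
*..**.*..****
**..*.**.....
.**.*..*****.
..*.**.....**
*.*..*****..*
*.**.....**..
*..*****..**.
**.....**..*.
.*****..**.*.
.....**..*.**
****..**.*..*
...**..*.**..
**..**.*..***
.**..*.**....
..**.*..*****
*..*.**.....*
**.*..*****..
.*.**.....**.
.*..*****..**
.**.....**..*
..*****..**.*
*.....**..*.*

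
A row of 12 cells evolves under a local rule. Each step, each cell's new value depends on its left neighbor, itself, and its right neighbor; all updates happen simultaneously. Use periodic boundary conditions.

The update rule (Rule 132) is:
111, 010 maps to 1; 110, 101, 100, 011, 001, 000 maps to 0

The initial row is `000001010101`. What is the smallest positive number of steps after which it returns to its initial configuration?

000001010101

1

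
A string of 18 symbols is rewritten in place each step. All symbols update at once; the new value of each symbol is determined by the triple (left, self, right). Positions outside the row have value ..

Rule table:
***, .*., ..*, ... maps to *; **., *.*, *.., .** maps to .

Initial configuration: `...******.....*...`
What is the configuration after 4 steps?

***.****..*****.**
.*...**..*.***....
**.**...**..*..***
......**...**.*.*.

......**...**.*.*.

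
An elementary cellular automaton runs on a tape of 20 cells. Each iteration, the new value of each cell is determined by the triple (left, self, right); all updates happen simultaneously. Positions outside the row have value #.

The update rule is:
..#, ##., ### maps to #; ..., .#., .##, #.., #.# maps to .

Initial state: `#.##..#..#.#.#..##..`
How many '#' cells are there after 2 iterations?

4

iteration 1: #..#.#..#......#.#.#
iteration 2: #.#....#......#.....
count of #: 4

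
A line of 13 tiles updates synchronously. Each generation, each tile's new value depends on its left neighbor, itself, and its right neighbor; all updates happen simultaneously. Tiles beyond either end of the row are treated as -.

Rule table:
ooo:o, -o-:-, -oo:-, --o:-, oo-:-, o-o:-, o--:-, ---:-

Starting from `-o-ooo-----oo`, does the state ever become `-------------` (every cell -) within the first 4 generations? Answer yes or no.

generation 1: ----o--------
generation 2: -------------
all cells are - at generation 2

yes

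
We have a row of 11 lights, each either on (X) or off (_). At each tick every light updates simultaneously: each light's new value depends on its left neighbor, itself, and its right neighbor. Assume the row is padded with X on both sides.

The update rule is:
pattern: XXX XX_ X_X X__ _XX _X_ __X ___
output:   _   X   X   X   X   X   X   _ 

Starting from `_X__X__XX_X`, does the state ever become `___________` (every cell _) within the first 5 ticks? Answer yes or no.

XXXXXXXXXXX
___________
all cells are _ at tick 2

yes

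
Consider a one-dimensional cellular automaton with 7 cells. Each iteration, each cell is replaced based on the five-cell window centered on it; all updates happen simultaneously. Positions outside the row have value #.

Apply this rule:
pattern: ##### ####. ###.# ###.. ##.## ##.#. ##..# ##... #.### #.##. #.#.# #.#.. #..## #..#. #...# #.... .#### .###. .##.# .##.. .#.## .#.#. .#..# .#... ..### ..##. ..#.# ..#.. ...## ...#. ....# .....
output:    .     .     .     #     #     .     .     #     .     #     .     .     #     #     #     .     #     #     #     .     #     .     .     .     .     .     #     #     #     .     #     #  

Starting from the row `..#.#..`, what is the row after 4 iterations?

.##...#
##.###.
..#.#.#
.##..#.

.##..#.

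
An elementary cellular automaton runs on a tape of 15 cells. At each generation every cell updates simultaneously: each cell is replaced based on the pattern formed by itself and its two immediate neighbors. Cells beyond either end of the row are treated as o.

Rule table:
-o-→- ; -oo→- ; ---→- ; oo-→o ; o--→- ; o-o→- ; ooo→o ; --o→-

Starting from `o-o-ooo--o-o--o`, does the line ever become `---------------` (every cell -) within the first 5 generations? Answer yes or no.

o----oo--------
o-----o--------
o--------------
o--------------  (fixed point — unchanged through generation 5)
generation 5 is o--------------, still not uniform -

no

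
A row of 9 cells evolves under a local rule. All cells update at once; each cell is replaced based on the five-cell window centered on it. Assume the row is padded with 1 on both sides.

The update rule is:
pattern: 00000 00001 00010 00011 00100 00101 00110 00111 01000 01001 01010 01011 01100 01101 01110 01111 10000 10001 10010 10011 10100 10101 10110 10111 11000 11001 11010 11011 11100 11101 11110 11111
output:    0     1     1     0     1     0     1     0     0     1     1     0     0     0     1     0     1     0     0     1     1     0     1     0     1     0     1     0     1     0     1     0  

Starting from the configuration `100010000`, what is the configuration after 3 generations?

100110111

110110110
100100100
100110111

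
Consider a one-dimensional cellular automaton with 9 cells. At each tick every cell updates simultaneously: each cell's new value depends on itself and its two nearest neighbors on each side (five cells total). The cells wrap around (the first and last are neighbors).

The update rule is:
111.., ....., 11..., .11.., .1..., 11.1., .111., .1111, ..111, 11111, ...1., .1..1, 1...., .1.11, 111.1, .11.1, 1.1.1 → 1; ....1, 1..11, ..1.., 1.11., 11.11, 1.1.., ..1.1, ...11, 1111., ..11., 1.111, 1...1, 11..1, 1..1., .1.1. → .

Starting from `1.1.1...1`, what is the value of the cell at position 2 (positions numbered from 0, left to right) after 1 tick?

tick 1: 111..1...
position 2 holds 1

1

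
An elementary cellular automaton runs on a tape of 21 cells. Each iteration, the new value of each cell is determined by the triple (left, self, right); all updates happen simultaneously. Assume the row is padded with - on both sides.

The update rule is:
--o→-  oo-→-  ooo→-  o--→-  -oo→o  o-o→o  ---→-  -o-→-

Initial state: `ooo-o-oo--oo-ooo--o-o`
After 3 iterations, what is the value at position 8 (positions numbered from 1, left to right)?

-

o--o-oo---o-oo-----o-
----oo-----oo--------
----o------o---------
position 8 holds -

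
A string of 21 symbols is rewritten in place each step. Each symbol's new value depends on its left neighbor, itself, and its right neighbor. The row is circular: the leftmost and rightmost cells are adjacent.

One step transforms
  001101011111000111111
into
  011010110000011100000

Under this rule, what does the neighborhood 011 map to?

At position 2 the neighborhood is 011; the next row has 1 there.

1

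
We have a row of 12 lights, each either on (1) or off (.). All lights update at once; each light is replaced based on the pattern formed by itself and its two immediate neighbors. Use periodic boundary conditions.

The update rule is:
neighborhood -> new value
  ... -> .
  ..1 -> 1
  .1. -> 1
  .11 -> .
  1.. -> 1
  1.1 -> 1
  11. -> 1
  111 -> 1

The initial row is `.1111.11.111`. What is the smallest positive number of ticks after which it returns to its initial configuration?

1.1111.11.11
11.1111.11.1
111.1111.11.
.111.1111.11
1.111.1111.1
11.111.1111.
.11.111.1111
1.11.111.111
11.11.111.11
111.11.111.1
1111.11.111.
.1111.11.111

12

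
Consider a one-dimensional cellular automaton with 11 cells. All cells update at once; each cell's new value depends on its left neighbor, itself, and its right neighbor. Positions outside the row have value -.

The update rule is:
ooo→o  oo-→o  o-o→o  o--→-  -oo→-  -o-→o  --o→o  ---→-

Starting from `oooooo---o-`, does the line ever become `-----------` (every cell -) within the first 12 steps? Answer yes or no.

no

-ooooo--oo-
o-oooo-o-o-
oo-ooooooo-
-oo-oooooo-
o-oo-ooooo-
oo-oo-oooo-
-oo-oo-ooo-
o-oo-oo-oo-
oo-oo-oo-o-
-oo-oo-ooo-  (repeats step 7; period 3)
step 12: oo-oo-oo-o-
step 12 is oo-oo-oo-o-, still not uniform -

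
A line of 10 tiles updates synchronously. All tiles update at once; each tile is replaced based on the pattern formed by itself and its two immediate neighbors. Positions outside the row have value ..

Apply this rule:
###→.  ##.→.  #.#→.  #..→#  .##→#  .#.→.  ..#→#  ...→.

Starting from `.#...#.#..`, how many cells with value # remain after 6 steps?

#.#.#...#.
.....#.#.#
....#.....
...#.#....
..#...#...
.#.#.#.#..
count of #: 4

4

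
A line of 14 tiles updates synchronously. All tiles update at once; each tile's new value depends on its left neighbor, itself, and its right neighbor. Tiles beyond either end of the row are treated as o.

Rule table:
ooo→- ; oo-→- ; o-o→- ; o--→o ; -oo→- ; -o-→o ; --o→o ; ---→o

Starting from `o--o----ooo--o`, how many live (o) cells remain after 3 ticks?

11

tick 1: -ooooooo---oo-
tick 2: --------ooo---
tick 3: oooooooo---ooo
count of o: 11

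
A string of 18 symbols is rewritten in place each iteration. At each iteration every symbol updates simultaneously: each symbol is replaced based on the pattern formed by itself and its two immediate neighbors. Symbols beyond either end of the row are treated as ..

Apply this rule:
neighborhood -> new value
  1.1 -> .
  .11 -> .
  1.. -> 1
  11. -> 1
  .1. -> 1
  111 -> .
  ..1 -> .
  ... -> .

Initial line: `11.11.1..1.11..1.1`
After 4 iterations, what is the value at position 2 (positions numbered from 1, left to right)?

iteration 1: .1..1.11.1..11.1.1
iteration 2: .11.1..1.11..1.1.1
iteration 3: ..1.11.1..11.1.1.1
iteration 4: ..1..1.11..1.1.1.1
position 2 holds .

.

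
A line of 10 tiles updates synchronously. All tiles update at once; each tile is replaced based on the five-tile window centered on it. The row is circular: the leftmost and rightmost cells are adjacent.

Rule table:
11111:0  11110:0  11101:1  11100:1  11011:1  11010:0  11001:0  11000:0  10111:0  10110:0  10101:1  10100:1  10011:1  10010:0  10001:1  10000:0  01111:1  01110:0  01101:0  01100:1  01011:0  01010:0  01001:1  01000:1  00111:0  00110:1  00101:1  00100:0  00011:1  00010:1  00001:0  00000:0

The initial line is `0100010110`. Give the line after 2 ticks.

1101010001

0011110010
1101010001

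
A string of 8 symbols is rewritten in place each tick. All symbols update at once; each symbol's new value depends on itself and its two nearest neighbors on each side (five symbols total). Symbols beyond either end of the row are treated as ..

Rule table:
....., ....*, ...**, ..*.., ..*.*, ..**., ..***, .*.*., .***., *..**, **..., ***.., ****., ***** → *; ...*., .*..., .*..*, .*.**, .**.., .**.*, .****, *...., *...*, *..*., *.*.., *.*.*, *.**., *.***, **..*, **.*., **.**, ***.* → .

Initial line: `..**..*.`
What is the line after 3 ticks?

***...*.
****..*.
*.**..*.

*.**..*.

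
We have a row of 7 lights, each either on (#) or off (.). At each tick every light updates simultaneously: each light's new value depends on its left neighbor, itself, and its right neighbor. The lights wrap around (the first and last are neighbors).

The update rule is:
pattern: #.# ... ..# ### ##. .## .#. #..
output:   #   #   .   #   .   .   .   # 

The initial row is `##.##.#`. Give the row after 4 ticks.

.#.#.#.

#.#..#.
.#.#..#
#.#.#..
.#.#.#.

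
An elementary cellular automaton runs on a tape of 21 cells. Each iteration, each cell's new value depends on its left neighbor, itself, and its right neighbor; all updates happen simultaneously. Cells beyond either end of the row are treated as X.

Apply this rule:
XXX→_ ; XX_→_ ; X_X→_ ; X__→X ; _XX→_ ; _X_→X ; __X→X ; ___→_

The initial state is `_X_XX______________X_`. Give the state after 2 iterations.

_XX_XXX__________X___

_X___X____________XX_
_XX_XXX__________X___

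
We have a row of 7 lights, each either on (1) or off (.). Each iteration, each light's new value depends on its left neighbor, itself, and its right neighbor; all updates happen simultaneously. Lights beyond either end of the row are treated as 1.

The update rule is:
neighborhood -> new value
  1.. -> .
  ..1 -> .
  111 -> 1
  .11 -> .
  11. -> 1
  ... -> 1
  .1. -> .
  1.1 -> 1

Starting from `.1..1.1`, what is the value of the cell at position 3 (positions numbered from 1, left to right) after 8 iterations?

1....1.
1.11..1
11.1...
111..1.
111...1
111.1..
1111...
1111.1.
position 3 holds 1

1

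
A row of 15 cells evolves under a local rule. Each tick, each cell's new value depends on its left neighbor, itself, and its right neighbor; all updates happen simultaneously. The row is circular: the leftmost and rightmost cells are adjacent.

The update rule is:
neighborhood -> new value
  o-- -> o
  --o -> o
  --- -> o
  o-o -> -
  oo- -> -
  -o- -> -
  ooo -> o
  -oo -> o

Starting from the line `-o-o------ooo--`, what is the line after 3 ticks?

-ooooooooo-ooo-

tick 1: o---oooooooo-oo
tick 2: -oooooooooo--oo
tick 3: -ooooooooo-ooo-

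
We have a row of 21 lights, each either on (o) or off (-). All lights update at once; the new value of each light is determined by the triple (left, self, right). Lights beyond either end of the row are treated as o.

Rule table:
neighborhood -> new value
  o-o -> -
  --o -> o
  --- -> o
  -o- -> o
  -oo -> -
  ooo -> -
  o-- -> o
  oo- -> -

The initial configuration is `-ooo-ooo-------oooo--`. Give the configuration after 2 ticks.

--------ooooooo----oo
oooooooo-------oooo--

oooooooo-------oooo--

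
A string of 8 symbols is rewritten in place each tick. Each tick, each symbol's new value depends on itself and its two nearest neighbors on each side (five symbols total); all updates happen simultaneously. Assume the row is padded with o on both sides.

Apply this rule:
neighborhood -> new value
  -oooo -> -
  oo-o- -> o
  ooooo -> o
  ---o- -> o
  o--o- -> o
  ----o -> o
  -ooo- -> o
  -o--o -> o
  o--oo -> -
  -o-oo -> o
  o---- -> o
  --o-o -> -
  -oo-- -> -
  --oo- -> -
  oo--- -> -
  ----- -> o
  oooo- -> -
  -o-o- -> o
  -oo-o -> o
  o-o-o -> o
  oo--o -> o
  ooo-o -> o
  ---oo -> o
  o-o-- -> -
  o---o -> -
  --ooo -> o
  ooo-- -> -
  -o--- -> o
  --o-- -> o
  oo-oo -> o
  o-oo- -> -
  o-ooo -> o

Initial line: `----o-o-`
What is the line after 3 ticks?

oooo-ooo

-ooo-ooo
oooooo-o
oooo-ooo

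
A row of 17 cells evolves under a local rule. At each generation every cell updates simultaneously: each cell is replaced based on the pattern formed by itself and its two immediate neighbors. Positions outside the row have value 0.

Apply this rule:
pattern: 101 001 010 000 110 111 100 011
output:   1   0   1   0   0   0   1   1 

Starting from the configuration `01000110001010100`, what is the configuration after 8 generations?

01000110011011000

01100101001111110
01010111101000001
01111100011100001
01000010010010001
01100011011011001
01010010110110101
01111011101101111
01000110011011000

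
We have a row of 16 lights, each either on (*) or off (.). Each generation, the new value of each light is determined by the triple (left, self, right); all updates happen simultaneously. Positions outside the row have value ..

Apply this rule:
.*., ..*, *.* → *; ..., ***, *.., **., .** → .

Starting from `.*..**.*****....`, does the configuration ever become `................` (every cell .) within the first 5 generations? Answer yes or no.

**.*..*.........
..**.**.........
.*..*...........
**.**...........
..*.............
generation 5 is ..*............., still not uniform .

no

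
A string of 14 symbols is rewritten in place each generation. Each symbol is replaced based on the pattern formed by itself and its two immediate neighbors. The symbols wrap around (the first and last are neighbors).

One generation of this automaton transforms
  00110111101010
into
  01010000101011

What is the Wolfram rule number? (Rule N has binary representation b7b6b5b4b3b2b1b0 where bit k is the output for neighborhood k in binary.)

86

position 6: 111 → 0  (bit 7 = 0)
position 3: 110 → 1  (bit 6 = 1)
position 4: 101 → 0  (bit 5 = 0)
position 13: 100 → 1  (bit 4 = 1)
position 2: 011 → 0  (bit 3 = 0)
position 10: 010 → 1  (bit 2 = 1)
position 1: 001 → 1  (bit 1 = 1)
position 0: 000 → 0  (bit 0 = 0)
bits b7..b0 = 01010110 = 86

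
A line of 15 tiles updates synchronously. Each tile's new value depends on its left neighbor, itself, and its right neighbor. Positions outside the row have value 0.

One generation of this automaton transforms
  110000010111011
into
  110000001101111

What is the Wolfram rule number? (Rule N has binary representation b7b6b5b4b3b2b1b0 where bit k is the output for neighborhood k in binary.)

position 10: 111 → 0  (bit 7 = 0)
position 1: 110 → 1  (bit 6 = 1)
position 8: 101 → 1  (bit 5 = 1)
position 2: 100 → 0  (bit 4 = 0)
position 0: 011 → 1  (bit 3 = 1)
position 7: 010 → 0  (bit 2 = 0)
position 6: 001 → 0  (bit 1 = 0)
position 3: 000 → 0  (bit 0 = 0)
bits b7..b0 = 01101000 = 104

104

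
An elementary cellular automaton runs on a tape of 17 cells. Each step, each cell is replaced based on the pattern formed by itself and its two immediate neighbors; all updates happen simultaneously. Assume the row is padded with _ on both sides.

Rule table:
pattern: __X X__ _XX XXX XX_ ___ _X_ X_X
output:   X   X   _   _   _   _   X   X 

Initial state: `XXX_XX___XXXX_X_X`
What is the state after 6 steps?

___X__X_X____XXXX
__XXXXXXXX__X____
_X________XXXX___
XXX______X____X__
___X____XXX__XXX_
__XXX__X___XX___X

__XXX__X___XX___X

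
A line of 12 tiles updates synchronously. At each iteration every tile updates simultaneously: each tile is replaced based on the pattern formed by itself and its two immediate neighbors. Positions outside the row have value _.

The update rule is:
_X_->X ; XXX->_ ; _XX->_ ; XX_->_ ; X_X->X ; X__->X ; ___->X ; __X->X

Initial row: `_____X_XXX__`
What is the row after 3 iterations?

XXXXXXX___XX

XXXXXXX___XX
_______XXX__
XXXXXXX___XX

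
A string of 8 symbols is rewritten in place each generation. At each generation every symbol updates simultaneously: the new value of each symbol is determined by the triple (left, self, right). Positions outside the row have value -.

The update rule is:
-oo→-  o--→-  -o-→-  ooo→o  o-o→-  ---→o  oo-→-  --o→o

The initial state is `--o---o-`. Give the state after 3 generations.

ooo--oo-

oo--oo--
---o---o
ooo--oo-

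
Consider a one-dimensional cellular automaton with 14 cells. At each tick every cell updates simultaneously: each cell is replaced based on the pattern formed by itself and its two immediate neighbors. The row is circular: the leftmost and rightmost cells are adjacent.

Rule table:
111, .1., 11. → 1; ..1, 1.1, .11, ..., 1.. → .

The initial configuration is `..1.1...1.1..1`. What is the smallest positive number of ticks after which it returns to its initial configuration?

..1.1...1.1..1

1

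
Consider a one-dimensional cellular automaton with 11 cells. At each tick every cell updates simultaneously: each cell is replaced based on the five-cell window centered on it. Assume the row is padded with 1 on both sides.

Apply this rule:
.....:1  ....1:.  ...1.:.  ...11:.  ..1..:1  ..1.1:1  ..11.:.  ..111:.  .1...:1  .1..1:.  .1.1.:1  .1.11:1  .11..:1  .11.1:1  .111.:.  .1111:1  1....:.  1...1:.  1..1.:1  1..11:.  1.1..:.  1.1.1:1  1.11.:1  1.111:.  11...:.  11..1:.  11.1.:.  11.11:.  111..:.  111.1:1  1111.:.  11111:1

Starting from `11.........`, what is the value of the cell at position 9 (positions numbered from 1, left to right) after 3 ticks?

.

tick 1: ....11111..
tick 2: .....11....
tick 3: ..1...1....
position 9 holds .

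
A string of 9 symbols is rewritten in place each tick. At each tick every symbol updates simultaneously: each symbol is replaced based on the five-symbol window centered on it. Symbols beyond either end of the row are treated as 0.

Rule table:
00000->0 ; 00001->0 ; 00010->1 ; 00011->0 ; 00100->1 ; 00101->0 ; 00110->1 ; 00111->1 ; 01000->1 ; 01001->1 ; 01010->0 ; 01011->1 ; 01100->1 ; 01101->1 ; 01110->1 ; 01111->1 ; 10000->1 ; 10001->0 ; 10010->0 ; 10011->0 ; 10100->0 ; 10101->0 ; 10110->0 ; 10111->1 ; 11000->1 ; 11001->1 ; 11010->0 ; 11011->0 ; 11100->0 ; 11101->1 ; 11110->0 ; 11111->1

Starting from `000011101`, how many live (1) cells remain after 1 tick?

000011100
count of 1: 3

3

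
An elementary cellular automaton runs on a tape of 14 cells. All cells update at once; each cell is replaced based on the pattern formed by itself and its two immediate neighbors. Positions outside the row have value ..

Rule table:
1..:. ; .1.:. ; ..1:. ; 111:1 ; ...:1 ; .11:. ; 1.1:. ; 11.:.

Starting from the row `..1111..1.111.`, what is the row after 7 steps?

..111..111....

1..11......1..
......1111...1
11111..11..1..
.111.........1
..1..1111111..
1.....11111..1
..111..111....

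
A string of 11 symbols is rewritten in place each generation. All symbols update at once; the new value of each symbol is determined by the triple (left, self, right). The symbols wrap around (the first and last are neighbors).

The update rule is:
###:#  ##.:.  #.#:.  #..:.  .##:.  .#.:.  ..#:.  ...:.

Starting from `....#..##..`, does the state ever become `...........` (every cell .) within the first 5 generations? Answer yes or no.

...........
all cells are . at generation 1

yes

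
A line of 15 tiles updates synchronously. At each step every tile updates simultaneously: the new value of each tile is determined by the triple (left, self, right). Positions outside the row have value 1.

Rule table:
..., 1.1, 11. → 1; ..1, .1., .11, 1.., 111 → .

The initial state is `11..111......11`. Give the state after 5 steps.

11..1..1.111..1

.1....1.1111...
1..11..1...1.1.
1...1....1..1.1
1.1...11.....1.
11..1..1.111..1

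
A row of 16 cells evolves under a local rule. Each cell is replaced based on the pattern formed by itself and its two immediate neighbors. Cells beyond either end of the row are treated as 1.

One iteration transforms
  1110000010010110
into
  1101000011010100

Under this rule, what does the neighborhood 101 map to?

0

At position 12 the neighborhood is 101; the next row has 0 there.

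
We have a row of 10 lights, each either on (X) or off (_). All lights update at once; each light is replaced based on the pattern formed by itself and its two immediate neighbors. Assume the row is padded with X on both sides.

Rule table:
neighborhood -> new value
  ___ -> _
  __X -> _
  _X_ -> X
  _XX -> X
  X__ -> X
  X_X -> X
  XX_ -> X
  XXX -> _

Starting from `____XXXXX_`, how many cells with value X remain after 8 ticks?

6

tick 1: X___X___XX
tick 2: XX__XX__X_
tick 3: _XX_XXX_XX
tick 4: XXXXX_XXX_
tick 5: ____XXX_XX
tick 6: X___X_XXX_
tick 7: XX__XXX_XX
tick 8: _XX_X_XXX_
count of X: 6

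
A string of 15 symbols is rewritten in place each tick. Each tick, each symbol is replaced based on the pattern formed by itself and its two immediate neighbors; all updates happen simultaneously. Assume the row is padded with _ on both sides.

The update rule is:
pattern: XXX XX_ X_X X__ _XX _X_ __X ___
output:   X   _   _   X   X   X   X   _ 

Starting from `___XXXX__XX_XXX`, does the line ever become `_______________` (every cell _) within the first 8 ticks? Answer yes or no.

__XXXX_XXX__XX_
_XXXX__XX_XXX_X
XXXX_XXX__XX__X
XXX__XX_XXX_XXX
XX_XXX__XX__XX_
X__XX_XXX_XXX_X
XXXX__XX__XX__X
XXX_XXX_XXX_XXX
tick 8 is XXX_XXX_XXX_XXX, still not uniform _

no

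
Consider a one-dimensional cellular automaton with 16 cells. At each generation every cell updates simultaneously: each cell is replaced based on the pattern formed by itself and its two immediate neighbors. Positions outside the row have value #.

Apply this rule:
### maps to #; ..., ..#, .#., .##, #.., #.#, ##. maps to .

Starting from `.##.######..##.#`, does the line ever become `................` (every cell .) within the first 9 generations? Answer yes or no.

yes

.....####.......
......##........
................
all cells are . at generation 3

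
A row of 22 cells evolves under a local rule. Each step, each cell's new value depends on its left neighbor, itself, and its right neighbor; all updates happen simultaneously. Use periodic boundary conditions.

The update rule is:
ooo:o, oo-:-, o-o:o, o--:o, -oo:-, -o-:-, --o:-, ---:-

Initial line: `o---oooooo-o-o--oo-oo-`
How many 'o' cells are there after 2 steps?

step 1: -o---oooo-o-o-o---o--o
step 2: o-o---oo-o-o-o-o---o--
count of o: 9

9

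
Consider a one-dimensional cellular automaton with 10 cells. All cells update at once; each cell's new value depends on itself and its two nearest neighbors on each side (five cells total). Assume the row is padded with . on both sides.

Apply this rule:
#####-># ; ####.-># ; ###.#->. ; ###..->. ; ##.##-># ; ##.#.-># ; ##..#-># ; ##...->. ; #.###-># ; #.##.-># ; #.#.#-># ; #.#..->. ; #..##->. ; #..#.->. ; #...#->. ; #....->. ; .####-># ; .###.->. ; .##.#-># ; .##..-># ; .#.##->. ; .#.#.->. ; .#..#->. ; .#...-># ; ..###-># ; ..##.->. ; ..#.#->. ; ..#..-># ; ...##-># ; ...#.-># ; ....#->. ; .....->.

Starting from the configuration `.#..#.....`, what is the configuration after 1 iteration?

##..##....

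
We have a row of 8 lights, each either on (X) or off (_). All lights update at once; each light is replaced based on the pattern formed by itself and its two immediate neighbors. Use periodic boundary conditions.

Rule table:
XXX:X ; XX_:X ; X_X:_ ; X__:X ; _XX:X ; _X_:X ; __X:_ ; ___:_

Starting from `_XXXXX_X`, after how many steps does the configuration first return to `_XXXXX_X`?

1

step 1: _XXXXX_X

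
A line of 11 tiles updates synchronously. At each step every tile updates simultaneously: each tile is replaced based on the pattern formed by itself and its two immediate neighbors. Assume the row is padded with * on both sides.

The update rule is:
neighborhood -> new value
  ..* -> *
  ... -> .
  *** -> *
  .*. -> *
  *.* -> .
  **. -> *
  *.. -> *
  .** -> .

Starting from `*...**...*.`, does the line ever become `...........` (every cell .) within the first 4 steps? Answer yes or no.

**.*.**.**.
**.*..*..*.
**.*******.
**..******.
step 4 is **..******., still not uniform .

no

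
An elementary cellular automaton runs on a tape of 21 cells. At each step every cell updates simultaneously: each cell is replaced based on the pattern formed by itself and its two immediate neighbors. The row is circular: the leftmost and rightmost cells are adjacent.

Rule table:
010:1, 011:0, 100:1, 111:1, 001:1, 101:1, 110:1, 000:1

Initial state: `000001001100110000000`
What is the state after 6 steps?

111111111111101110111

111111110111011111111
111111111011101111111
111111111101110111111
111111111110111011111
111111111111011101111
111111111111101110111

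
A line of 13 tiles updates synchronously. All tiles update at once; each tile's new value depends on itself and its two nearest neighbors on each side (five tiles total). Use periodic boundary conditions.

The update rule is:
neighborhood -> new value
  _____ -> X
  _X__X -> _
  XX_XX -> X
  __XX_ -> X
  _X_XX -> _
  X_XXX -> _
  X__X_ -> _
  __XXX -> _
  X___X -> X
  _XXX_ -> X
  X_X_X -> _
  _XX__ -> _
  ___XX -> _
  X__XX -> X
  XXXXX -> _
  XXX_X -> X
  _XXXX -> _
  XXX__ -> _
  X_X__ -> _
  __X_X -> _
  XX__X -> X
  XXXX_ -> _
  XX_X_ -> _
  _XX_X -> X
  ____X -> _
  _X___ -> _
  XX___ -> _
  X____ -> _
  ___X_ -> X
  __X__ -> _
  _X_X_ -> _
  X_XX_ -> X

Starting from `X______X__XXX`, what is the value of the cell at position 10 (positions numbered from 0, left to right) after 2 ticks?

_

___XX_X__X___
X__XX_______X
position 10 holds _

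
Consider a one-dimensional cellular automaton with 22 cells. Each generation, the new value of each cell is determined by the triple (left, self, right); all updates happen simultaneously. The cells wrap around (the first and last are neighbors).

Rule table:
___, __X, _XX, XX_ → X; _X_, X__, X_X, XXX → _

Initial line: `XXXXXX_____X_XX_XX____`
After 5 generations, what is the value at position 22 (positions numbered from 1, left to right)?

generation 1: X____X_XXXX__XX_XX_XXX
generation 2: X_XXX__X__X_XXX_XX_X__
generation 3: __X_X_X__X__X_X_XX___X
generation 4: _X______X__X____XX_XX_
generation 5: X__XXXXX__X__XXXXX_XX_
position 22 holds _

_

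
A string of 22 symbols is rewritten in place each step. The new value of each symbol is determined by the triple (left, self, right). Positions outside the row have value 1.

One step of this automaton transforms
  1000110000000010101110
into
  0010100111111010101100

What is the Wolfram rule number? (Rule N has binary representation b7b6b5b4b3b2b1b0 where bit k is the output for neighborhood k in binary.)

position 19: 111 → 1  (bit 7 = 1)
position 0: 110 → 0  (bit 6 = 0)
position 15: 101 → 0  (bit 5 = 0)
position 1: 100 → 0  (bit 4 = 0)
position 4: 011 → 1  (bit 3 = 1)
position 14: 010 → 1  (bit 2 = 1)
position 3: 001 → 0  (bit 1 = 0)
position 2: 000 → 1  (bit 0 = 1)
bits b7..b0 = 10001101 = 141

141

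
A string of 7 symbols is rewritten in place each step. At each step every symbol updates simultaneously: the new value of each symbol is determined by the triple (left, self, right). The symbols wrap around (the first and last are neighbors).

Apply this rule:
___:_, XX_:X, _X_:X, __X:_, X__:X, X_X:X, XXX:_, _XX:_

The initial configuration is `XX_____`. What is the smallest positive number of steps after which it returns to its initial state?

7

_XX____
__XX___
___XX__
____XX_
_____XX
X_____X
XX_____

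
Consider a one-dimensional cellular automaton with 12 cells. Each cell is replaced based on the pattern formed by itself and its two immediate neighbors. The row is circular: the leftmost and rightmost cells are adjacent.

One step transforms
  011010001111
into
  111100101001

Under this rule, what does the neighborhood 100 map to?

At position 5 the neighborhood is 100; the next row has 0 there.

0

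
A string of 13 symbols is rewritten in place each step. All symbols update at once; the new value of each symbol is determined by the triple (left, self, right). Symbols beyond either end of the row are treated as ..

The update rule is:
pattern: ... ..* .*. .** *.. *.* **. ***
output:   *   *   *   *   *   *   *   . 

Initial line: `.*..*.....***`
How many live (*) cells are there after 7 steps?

12

***********.*
*.........***
***********.*  (repeats step 1; period 2)
step 7: ***********.*
count of *: 12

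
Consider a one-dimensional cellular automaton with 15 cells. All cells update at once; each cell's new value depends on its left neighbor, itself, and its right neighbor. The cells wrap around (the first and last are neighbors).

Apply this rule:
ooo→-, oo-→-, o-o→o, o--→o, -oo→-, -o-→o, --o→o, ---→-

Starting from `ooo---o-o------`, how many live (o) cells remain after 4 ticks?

---o-ooooo----o
o-ooo-----o--oo
-o---o---oooo--
ooo-ooo-o----o-
count of o: 8

8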